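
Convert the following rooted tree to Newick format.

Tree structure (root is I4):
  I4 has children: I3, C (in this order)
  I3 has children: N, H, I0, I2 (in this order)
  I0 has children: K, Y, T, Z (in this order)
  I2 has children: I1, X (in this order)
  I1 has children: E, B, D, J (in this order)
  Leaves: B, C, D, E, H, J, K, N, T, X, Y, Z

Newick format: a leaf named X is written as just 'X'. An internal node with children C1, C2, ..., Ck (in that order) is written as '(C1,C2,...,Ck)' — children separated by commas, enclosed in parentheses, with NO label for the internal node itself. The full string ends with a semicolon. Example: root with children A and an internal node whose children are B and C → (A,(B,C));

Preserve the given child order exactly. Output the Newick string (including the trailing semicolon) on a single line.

internal I4 with children ['I3', 'C']
  internal I3 with children ['N', 'H', 'I0', 'I2']
    leaf 'N' → 'N'
    leaf 'H' → 'H'
    internal I0 with children ['K', 'Y', 'T', 'Z']
      leaf 'K' → 'K'
      leaf 'Y' → 'Y'
      leaf 'T' → 'T'
      leaf 'Z' → 'Z'
    → '(K,Y,T,Z)'
    internal I2 with children ['I1', 'X']
      internal I1 with children ['E', 'B', 'D', 'J']
        leaf 'E' → 'E'
        leaf 'B' → 'B'
        leaf 'D' → 'D'
        leaf 'J' → 'J'
      → '(E,B,D,J)'
      leaf 'X' → 'X'
    → '((E,B,D,J),X)'
  → '(N,H,(K,Y,T,Z),((E,B,D,J),X))'
  leaf 'C' → 'C'
→ '((N,H,(K,Y,T,Z),((E,B,D,J),X)),C)'
Final: ((N,H,(K,Y,T,Z),((E,B,D,J),X)),C);

Answer: ((N,H,(K,Y,T,Z),((E,B,D,J),X)),C);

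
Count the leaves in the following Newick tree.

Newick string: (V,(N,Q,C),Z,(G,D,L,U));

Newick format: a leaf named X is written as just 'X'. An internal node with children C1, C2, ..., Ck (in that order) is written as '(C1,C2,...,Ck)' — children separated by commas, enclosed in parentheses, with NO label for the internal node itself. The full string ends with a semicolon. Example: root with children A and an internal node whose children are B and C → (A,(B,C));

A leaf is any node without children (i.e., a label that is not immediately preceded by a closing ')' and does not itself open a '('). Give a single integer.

Newick: (V,(N,Q,C),Z,(G,D,L,U));
Scan left-to-right; a leaf is any maximal label run not followed by '(':
  pos 1: leaf 'V' → count = 1
  pos 4: leaf 'N' → count = 2
  pos 6: leaf 'Q' → count = 3
  pos 8: leaf 'C' → count = 4
  pos 11: leaf 'Z' → count = 5
  pos 14: leaf 'G' → count = 6
  pos 16: leaf 'D' → count = 7
  pos 18: leaf 'L' → count = 8
  pos 20: leaf 'U' → count = 9
Total leaves: 9

Answer: 9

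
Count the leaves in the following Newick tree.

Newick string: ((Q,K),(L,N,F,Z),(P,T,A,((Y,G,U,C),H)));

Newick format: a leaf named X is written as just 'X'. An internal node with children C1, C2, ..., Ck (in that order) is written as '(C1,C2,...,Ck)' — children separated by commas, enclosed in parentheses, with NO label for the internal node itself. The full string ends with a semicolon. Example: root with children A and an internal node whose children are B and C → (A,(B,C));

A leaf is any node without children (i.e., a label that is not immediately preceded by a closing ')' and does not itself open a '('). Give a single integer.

Answer: 14

Derivation:
Newick: ((Q,K),(L,N,F,Z),(P,T,A,((Y,G,U,C),H)));
Scan left-to-right; a leaf is any maximal label run not followed by '(':
  pos 2: leaf 'Q' → count = 1
  pos 4: leaf 'K' → count = 2
  pos 8: leaf 'L' → count = 3
  pos 10: leaf 'N' → count = 4
  pos 12: leaf 'F' → count = 5
  pos 14: leaf 'Z' → count = 6
  pos 18: leaf 'P' → count = 7
  pos 20: leaf 'T' → count = 8
  pos 22: leaf 'A' → count = 9
  pos 26: leaf 'Y' → count = 10
  pos 28: leaf 'G' → count = 11
  pos 30: leaf 'U' → count = 12
  pos 32: leaf 'C' → count = 13
  pos 35: leaf 'H' → count = 14
Total leaves: 14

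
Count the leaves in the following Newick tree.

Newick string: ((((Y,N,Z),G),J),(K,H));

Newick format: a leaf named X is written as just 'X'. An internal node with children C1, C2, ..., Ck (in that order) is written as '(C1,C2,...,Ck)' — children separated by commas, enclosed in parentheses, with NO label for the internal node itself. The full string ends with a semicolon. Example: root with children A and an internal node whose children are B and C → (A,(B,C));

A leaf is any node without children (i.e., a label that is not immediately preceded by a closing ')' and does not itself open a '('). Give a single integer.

Answer: 7

Derivation:
Newick: ((((Y,N,Z),G),J),(K,H));
Scan left-to-right; a leaf is any maximal label run not followed by '(':
  pos 4: leaf 'Y' → count = 1
  pos 6: leaf 'N' → count = 2
  pos 8: leaf 'Z' → count = 3
  pos 11: leaf 'G' → count = 4
  pos 14: leaf 'J' → count = 5
  pos 18: leaf 'K' → count = 6
  pos 20: leaf 'H' → count = 7
Total leaves: 7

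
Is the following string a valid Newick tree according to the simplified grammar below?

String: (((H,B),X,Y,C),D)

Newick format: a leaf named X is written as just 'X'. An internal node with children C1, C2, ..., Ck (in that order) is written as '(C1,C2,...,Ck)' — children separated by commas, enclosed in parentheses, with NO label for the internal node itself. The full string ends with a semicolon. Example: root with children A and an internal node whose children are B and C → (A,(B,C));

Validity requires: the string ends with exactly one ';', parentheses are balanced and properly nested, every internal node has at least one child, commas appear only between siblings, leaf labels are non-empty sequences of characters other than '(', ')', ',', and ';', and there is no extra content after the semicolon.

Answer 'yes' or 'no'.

Input: (((H,B),X,Y,C),D)
Paren balance: 3 '(' vs 3 ')' OK
Ends with single ';': False
Full parse: FAILS (must end with ;)
Valid: False

Answer: no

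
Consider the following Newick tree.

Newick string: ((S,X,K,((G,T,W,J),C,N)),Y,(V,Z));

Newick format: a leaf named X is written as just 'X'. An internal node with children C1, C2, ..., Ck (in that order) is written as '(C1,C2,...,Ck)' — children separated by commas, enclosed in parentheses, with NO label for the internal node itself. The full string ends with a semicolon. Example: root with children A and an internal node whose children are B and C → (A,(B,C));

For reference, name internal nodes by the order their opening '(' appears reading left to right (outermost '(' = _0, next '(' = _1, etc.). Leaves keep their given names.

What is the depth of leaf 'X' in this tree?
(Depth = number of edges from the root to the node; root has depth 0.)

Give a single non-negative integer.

Newick: ((S,X,K,((G,T,W,J),C,N)),Y,(V,Z));
Naming internals by '(' encounter order: outermost '(' = _0, next = _1, ...
Query node: X
Path from root: _0 -> _1 -> X
Depth of X: 2 (number of edges from root)

Answer: 2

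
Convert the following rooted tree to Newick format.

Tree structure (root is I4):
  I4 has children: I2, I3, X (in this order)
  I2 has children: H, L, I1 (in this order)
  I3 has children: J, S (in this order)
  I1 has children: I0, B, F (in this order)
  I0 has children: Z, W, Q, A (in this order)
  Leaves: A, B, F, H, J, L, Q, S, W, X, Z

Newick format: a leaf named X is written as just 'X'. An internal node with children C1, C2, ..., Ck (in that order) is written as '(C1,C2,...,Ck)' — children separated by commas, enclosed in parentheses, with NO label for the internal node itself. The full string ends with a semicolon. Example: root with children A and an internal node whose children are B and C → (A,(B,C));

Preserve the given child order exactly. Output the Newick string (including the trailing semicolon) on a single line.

internal I4 with children ['I2', 'I3', 'X']
  internal I2 with children ['H', 'L', 'I1']
    leaf 'H' → 'H'
    leaf 'L' → 'L'
    internal I1 with children ['I0', 'B', 'F']
      internal I0 with children ['Z', 'W', 'Q', 'A']
        leaf 'Z' → 'Z'
        leaf 'W' → 'W'
        leaf 'Q' → 'Q'
        leaf 'A' → 'A'
      → '(Z,W,Q,A)'
      leaf 'B' → 'B'
      leaf 'F' → 'F'
    → '((Z,W,Q,A),B,F)'
  → '(H,L,((Z,W,Q,A),B,F))'
  internal I3 with children ['J', 'S']
    leaf 'J' → 'J'
    leaf 'S' → 'S'
  → '(J,S)'
  leaf 'X' → 'X'
→ '((H,L,((Z,W,Q,A),B,F)),(J,S),X)'
Final: ((H,L,((Z,W,Q,A),B,F)),(J,S),X);

Answer: ((H,L,((Z,W,Q,A),B,F)),(J,S),X);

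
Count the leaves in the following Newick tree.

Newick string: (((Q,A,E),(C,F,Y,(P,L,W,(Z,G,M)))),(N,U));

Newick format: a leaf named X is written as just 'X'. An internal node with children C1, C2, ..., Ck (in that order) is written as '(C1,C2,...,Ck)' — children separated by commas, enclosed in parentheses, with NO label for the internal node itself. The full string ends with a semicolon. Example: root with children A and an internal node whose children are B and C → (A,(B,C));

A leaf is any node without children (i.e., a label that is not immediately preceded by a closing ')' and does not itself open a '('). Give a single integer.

Answer: 14

Derivation:
Newick: (((Q,A,E),(C,F,Y,(P,L,W,(Z,G,M)))),(N,U));
Scan left-to-right; a leaf is any maximal label run not followed by '(':
  pos 3: leaf 'Q' → count = 1
  pos 5: leaf 'A' → count = 2
  pos 7: leaf 'E' → count = 3
  pos 11: leaf 'C' → count = 4
  pos 13: leaf 'F' → count = 5
  pos 15: leaf 'Y' → count = 6
  pos 18: leaf 'P' → count = 7
  pos 20: leaf 'L' → count = 8
  pos 22: leaf 'W' → count = 9
  pos 25: leaf 'Z' → count = 10
  pos 27: leaf 'G' → count = 11
  pos 29: leaf 'M' → count = 12
  pos 36: leaf 'N' → count = 13
  pos 38: leaf 'U' → count = 14
Total leaves: 14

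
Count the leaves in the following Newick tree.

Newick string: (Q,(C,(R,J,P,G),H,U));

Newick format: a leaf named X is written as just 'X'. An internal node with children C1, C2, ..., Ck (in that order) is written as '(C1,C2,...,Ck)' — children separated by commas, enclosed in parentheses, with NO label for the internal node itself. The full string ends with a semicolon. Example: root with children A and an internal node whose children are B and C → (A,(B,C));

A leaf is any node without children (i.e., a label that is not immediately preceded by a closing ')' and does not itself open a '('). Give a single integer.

Answer: 8

Derivation:
Newick: (Q,(C,(R,J,P,G),H,U));
Scan left-to-right; a leaf is any maximal label run not followed by '(':
  pos 1: leaf 'Q' → count = 1
  pos 4: leaf 'C' → count = 2
  pos 7: leaf 'R' → count = 3
  pos 9: leaf 'J' → count = 4
  pos 11: leaf 'P' → count = 5
  pos 13: leaf 'G' → count = 6
  pos 16: leaf 'H' → count = 7
  pos 18: leaf 'U' → count = 8
Total leaves: 8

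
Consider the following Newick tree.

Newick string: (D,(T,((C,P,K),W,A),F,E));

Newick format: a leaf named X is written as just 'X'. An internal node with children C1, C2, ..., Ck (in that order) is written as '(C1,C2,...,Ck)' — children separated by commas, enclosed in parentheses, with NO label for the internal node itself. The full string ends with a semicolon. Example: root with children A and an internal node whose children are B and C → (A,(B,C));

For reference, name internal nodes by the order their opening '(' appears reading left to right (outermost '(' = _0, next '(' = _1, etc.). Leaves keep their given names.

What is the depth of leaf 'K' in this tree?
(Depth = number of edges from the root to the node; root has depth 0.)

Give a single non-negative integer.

Answer: 4

Derivation:
Newick: (D,(T,((C,P,K),W,A),F,E));
Naming internals by '(' encounter order: outermost '(' = _0, next = _1, ...
Query node: K
Path from root: _0 -> _1 -> _2 -> _3 -> K
Depth of K: 4 (number of edges from root)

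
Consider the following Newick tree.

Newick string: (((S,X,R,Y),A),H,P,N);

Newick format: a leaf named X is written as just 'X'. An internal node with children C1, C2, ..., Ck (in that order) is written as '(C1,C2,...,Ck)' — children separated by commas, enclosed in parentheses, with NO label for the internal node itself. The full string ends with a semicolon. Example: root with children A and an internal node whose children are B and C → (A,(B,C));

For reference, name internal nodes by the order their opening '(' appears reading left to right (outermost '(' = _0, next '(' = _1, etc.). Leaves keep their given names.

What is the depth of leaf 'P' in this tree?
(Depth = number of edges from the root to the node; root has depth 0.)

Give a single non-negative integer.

Answer: 1

Derivation:
Newick: (((S,X,R,Y),A),H,P,N);
Naming internals by '(' encounter order: outermost '(' = _0, next = _1, ...
Query node: P
Path from root: _0 -> P
Depth of P: 1 (number of edges from root)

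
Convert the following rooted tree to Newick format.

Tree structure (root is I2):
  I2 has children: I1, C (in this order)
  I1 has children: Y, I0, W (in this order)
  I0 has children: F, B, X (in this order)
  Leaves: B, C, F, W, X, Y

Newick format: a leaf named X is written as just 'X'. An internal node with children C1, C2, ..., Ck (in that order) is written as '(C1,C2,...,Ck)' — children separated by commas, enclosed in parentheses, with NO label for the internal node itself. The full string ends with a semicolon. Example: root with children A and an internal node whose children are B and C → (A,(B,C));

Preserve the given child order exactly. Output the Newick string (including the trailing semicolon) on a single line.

Answer: ((Y,(F,B,X),W),C);

Derivation:
internal I2 with children ['I1', 'C']
  internal I1 with children ['Y', 'I0', 'W']
    leaf 'Y' → 'Y'
    internal I0 with children ['F', 'B', 'X']
      leaf 'F' → 'F'
      leaf 'B' → 'B'
      leaf 'X' → 'X'
    → '(F,B,X)'
    leaf 'W' → 'W'
  → '(Y,(F,B,X),W)'
  leaf 'C' → 'C'
→ '((Y,(F,B,X),W),C)'
Final: ((Y,(F,B,X),W),C);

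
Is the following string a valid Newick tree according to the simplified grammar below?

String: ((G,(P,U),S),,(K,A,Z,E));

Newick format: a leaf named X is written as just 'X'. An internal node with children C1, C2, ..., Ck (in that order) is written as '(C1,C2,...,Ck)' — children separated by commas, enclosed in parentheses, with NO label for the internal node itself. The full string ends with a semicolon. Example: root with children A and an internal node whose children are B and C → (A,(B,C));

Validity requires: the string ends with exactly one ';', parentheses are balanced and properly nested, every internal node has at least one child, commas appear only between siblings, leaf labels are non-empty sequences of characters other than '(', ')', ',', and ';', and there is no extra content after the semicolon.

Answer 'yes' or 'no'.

Input: ((G,(P,U),S),,(K,A,Z,E));
Paren balance: 4 '(' vs 4 ')' OK
Ends with single ';': True
Full parse: FAILS (empty leaf label at pos 13)
Valid: False

Answer: no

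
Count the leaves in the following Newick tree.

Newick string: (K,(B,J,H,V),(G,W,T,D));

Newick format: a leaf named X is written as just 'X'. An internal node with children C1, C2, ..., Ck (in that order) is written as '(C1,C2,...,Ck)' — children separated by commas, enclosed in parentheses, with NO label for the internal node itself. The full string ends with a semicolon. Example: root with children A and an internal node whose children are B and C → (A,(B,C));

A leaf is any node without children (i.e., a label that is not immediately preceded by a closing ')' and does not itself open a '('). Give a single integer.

Newick: (K,(B,J,H,V),(G,W,T,D));
Scan left-to-right; a leaf is any maximal label run not followed by '(':
  pos 1: leaf 'K' → count = 1
  pos 4: leaf 'B' → count = 2
  pos 6: leaf 'J' → count = 3
  pos 8: leaf 'H' → count = 4
  pos 10: leaf 'V' → count = 5
  pos 14: leaf 'G' → count = 6
  pos 16: leaf 'W' → count = 7
  pos 18: leaf 'T' → count = 8
  pos 20: leaf 'D' → count = 9
Total leaves: 9

Answer: 9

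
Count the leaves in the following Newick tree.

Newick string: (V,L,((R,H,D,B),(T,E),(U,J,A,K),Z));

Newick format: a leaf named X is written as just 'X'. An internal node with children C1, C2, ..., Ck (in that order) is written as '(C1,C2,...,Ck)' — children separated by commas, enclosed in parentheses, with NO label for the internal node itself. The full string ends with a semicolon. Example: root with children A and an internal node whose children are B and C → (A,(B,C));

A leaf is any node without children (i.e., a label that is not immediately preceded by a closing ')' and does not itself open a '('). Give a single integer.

Newick: (V,L,((R,H,D,B),(T,E),(U,J,A,K),Z));
Scan left-to-right; a leaf is any maximal label run not followed by '(':
  pos 1: leaf 'V' → count = 1
  pos 3: leaf 'L' → count = 2
  pos 7: leaf 'R' → count = 3
  pos 9: leaf 'H' → count = 4
  pos 11: leaf 'D' → count = 5
  pos 13: leaf 'B' → count = 6
  pos 17: leaf 'T' → count = 7
  pos 19: leaf 'E' → count = 8
  pos 23: leaf 'U' → count = 9
  pos 25: leaf 'J' → count = 10
  pos 27: leaf 'A' → count = 11
  pos 29: leaf 'K' → count = 12
  pos 32: leaf 'Z' → count = 13
Total leaves: 13

Answer: 13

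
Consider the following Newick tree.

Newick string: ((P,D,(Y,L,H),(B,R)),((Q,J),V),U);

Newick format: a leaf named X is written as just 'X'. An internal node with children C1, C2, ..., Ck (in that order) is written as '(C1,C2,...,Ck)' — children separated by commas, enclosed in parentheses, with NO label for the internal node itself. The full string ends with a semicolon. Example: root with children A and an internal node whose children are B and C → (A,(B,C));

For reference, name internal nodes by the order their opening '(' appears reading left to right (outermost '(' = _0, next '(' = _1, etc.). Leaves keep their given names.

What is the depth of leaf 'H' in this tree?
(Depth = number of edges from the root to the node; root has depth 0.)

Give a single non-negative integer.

Answer: 3

Derivation:
Newick: ((P,D,(Y,L,H),(B,R)),((Q,J),V),U);
Naming internals by '(' encounter order: outermost '(' = _0, next = _1, ...
Query node: H
Path from root: _0 -> _1 -> _2 -> H
Depth of H: 3 (number of edges from root)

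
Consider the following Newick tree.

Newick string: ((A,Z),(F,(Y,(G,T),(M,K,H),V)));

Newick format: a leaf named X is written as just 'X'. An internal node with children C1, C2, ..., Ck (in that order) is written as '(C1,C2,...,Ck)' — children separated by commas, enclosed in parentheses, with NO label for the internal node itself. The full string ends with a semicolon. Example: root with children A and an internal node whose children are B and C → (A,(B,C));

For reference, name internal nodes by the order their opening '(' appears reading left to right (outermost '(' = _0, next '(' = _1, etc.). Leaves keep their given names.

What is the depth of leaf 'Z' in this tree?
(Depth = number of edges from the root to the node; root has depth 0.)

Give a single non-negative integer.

Answer: 2

Derivation:
Newick: ((A,Z),(F,(Y,(G,T),(M,K,H),V)));
Naming internals by '(' encounter order: outermost '(' = _0, next = _1, ...
Query node: Z
Path from root: _0 -> _1 -> Z
Depth of Z: 2 (number of edges from root)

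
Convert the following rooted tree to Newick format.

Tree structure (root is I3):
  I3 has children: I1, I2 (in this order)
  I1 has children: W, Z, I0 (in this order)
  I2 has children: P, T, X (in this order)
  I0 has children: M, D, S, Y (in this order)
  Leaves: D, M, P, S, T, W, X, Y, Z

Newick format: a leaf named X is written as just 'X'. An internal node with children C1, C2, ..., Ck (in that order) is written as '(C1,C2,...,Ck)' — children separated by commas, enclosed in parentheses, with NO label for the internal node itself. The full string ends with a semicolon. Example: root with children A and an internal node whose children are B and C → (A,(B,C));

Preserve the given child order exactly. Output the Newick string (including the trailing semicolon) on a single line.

internal I3 with children ['I1', 'I2']
  internal I1 with children ['W', 'Z', 'I0']
    leaf 'W' → 'W'
    leaf 'Z' → 'Z'
    internal I0 with children ['M', 'D', 'S', 'Y']
      leaf 'M' → 'M'
      leaf 'D' → 'D'
      leaf 'S' → 'S'
      leaf 'Y' → 'Y'
    → '(M,D,S,Y)'
  → '(W,Z,(M,D,S,Y))'
  internal I2 with children ['P', 'T', 'X']
    leaf 'P' → 'P'
    leaf 'T' → 'T'
    leaf 'X' → 'X'
  → '(P,T,X)'
→ '((W,Z,(M,D,S,Y)),(P,T,X))'
Final: ((W,Z,(M,D,S,Y)),(P,T,X));

Answer: ((W,Z,(M,D,S,Y)),(P,T,X));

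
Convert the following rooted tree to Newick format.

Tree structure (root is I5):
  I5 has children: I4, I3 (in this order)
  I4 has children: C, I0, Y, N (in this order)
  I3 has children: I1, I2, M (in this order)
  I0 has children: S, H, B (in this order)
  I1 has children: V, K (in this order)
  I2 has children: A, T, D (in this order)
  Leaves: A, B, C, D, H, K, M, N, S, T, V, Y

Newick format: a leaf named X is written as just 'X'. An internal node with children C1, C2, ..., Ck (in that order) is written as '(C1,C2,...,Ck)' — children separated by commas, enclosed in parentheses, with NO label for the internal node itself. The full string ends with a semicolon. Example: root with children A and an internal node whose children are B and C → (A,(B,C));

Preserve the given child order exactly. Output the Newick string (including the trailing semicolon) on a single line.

internal I5 with children ['I4', 'I3']
  internal I4 with children ['C', 'I0', 'Y', 'N']
    leaf 'C' → 'C'
    internal I0 with children ['S', 'H', 'B']
      leaf 'S' → 'S'
      leaf 'H' → 'H'
      leaf 'B' → 'B'
    → '(S,H,B)'
    leaf 'Y' → 'Y'
    leaf 'N' → 'N'
  → '(C,(S,H,B),Y,N)'
  internal I3 with children ['I1', 'I2', 'M']
    internal I1 with children ['V', 'K']
      leaf 'V' → 'V'
      leaf 'K' → 'K'
    → '(V,K)'
    internal I2 with children ['A', 'T', 'D']
      leaf 'A' → 'A'
      leaf 'T' → 'T'
      leaf 'D' → 'D'
    → '(A,T,D)'
    leaf 'M' → 'M'
  → '((V,K),(A,T,D),M)'
→ '((C,(S,H,B),Y,N),((V,K),(A,T,D),M))'
Final: ((C,(S,H,B),Y,N),((V,K),(A,T,D),M));

Answer: ((C,(S,H,B),Y,N),((V,K),(A,T,D),M));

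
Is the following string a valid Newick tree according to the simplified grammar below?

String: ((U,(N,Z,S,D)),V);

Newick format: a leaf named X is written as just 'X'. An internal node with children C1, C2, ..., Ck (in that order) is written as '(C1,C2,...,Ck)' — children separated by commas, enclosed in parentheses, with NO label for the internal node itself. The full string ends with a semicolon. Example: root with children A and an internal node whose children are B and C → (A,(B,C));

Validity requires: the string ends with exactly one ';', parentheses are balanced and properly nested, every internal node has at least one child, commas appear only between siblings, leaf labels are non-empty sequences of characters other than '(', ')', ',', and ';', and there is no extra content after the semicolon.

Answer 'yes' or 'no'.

Input: ((U,(N,Z,S,D)),V);
Paren balance: 3 '(' vs 3 ')' OK
Ends with single ';': True
Full parse: OK
Valid: True

Answer: yes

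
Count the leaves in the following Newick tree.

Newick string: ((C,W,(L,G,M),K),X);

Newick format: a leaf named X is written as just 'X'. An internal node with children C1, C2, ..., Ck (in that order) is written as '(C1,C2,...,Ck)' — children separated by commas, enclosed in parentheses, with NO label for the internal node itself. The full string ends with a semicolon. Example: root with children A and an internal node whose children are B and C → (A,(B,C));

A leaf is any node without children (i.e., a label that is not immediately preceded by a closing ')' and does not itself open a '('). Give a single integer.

Answer: 7

Derivation:
Newick: ((C,W,(L,G,M),K),X);
Scan left-to-right; a leaf is any maximal label run not followed by '(':
  pos 2: leaf 'C' → count = 1
  pos 4: leaf 'W' → count = 2
  pos 7: leaf 'L' → count = 3
  pos 9: leaf 'G' → count = 4
  pos 11: leaf 'M' → count = 5
  pos 14: leaf 'K' → count = 6
  pos 17: leaf 'X' → count = 7
Total leaves: 7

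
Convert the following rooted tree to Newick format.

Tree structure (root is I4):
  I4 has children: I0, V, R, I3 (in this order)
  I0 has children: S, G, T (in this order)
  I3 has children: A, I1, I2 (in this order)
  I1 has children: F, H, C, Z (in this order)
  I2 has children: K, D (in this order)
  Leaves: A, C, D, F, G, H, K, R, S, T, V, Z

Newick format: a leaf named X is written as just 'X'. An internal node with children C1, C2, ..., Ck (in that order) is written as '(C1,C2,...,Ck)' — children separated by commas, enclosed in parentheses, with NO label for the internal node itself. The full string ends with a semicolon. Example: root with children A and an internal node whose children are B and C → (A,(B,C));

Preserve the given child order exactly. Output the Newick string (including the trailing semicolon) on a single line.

Answer: ((S,G,T),V,R,(A,(F,H,C,Z),(K,D)));

Derivation:
internal I4 with children ['I0', 'V', 'R', 'I3']
  internal I0 with children ['S', 'G', 'T']
    leaf 'S' → 'S'
    leaf 'G' → 'G'
    leaf 'T' → 'T'
  → '(S,G,T)'
  leaf 'V' → 'V'
  leaf 'R' → 'R'
  internal I3 with children ['A', 'I1', 'I2']
    leaf 'A' → 'A'
    internal I1 with children ['F', 'H', 'C', 'Z']
      leaf 'F' → 'F'
      leaf 'H' → 'H'
      leaf 'C' → 'C'
      leaf 'Z' → 'Z'
    → '(F,H,C,Z)'
    internal I2 with children ['K', 'D']
      leaf 'K' → 'K'
      leaf 'D' → 'D'
    → '(K,D)'
  → '(A,(F,H,C,Z),(K,D))'
→ '((S,G,T),V,R,(A,(F,H,C,Z),(K,D)))'
Final: ((S,G,T),V,R,(A,(F,H,C,Z),(K,D)));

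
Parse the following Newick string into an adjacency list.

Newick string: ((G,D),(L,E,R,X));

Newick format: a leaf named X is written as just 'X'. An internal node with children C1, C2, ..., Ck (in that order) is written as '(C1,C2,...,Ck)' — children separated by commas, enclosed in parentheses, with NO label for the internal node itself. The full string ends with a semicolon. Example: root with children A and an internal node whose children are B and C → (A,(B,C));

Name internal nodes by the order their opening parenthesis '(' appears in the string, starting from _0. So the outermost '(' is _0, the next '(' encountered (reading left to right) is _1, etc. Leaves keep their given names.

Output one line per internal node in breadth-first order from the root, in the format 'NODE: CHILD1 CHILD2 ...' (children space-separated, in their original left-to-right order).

Input: ((G,D),(L,E,R,X));
Scanning left-to-right, naming '(' by encounter order:
  pos 0: '(' -> open internal node _0 (depth 1)
  pos 1: '(' -> open internal node _1 (depth 2)
  pos 5: ')' -> close internal node _1 (now at depth 1)
  pos 7: '(' -> open internal node _2 (depth 2)
  pos 15: ')' -> close internal node _2 (now at depth 1)
  pos 16: ')' -> close internal node _0 (now at depth 0)
Total internal nodes: 3
BFS adjacency from root:
  _0: _1 _2
  _1: G D
  _2: L E R X

Answer: _0: _1 _2
_1: G D
_2: L E R X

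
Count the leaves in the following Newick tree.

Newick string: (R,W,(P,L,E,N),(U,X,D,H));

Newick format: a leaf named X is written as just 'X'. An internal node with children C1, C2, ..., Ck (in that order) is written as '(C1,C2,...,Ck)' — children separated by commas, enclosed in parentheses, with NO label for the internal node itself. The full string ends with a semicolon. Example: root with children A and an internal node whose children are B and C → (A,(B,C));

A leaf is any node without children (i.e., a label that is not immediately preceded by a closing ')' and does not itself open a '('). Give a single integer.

Newick: (R,W,(P,L,E,N),(U,X,D,H));
Scan left-to-right; a leaf is any maximal label run not followed by '(':
  pos 1: leaf 'R' → count = 1
  pos 3: leaf 'W' → count = 2
  pos 6: leaf 'P' → count = 3
  pos 8: leaf 'L' → count = 4
  pos 10: leaf 'E' → count = 5
  pos 12: leaf 'N' → count = 6
  pos 16: leaf 'U' → count = 7
  pos 18: leaf 'X' → count = 8
  pos 20: leaf 'D' → count = 9
  pos 22: leaf 'H' → count = 10
Total leaves: 10

Answer: 10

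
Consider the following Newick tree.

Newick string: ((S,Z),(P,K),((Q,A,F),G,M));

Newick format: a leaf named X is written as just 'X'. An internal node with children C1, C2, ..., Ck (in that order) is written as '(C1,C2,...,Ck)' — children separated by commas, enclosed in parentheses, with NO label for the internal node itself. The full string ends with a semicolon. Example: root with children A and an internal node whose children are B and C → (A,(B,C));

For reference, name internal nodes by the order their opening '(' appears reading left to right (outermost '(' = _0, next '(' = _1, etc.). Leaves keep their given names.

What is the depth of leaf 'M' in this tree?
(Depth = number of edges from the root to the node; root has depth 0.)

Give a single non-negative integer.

Answer: 2

Derivation:
Newick: ((S,Z),(P,K),((Q,A,F),G,M));
Naming internals by '(' encounter order: outermost '(' = _0, next = _1, ...
Query node: M
Path from root: _0 -> _3 -> M
Depth of M: 2 (number of edges from root)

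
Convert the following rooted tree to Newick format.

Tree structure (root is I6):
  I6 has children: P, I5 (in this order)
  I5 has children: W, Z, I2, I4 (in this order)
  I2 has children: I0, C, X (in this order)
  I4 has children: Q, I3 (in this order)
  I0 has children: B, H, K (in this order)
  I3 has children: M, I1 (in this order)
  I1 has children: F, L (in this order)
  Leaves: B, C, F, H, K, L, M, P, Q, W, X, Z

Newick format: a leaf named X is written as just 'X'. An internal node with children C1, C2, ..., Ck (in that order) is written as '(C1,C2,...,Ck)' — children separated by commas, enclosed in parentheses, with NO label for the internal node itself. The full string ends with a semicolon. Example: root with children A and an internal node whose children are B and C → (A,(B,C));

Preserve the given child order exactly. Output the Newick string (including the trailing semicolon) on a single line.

internal I6 with children ['P', 'I5']
  leaf 'P' → 'P'
  internal I5 with children ['W', 'Z', 'I2', 'I4']
    leaf 'W' → 'W'
    leaf 'Z' → 'Z'
    internal I2 with children ['I0', 'C', 'X']
      internal I0 with children ['B', 'H', 'K']
        leaf 'B' → 'B'
        leaf 'H' → 'H'
        leaf 'K' → 'K'
      → '(B,H,K)'
      leaf 'C' → 'C'
      leaf 'X' → 'X'
    → '((B,H,K),C,X)'
    internal I4 with children ['Q', 'I3']
      leaf 'Q' → 'Q'
      internal I3 with children ['M', 'I1']
        leaf 'M' → 'M'
        internal I1 with children ['F', 'L']
          leaf 'F' → 'F'
          leaf 'L' → 'L'
        → '(F,L)'
      → '(M,(F,L))'
    → '(Q,(M,(F,L)))'
  → '(W,Z,((B,H,K),C,X),(Q,(M,(F,L))))'
→ '(P,(W,Z,((B,H,K),C,X),(Q,(M,(F,L)))))'
Final: (P,(W,Z,((B,H,K),C,X),(Q,(M,(F,L)))));

Answer: (P,(W,Z,((B,H,K),C,X),(Q,(M,(F,L)))));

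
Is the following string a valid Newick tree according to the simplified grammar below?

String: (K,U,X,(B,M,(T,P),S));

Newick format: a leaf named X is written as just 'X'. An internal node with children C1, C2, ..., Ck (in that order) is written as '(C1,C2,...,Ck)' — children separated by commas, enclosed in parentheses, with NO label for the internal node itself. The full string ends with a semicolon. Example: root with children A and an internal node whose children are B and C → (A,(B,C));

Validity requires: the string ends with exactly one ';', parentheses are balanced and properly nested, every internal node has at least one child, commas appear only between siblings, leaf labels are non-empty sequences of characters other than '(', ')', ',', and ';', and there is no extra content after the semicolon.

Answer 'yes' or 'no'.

Answer: yes

Derivation:
Input: (K,U,X,(B,M,(T,P),S));
Paren balance: 3 '(' vs 3 ')' OK
Ends with single ';': True
Full parse: OK
Valid: True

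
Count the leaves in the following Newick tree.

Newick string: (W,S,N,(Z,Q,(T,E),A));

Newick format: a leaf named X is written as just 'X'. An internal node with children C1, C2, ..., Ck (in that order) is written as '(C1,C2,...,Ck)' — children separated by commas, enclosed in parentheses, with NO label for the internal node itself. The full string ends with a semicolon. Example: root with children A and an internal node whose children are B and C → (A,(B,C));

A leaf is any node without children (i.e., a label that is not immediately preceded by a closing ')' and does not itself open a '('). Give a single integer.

Answer: 8

Derivation:
Newick: (W,S,N,(Z,Q,(T,E),A));
Scan left-to-right; a leaf is any maximal label run not followed by '(':
  pos 1: leaf 'W' → count = 1
  pos 3: leaf 'S' → count = 2
  pos 5: leaf 'N' → count = 3
  pos 8: leaf 'Z' → count = 4
  pos 10: leaf 'Q' → count = 5
  pos 13: leaf 'T' → count = 6
  pos 15: leaf 'E' → count = 7
  pos 18: leaf 'A' → count = 8
Total leaves: 8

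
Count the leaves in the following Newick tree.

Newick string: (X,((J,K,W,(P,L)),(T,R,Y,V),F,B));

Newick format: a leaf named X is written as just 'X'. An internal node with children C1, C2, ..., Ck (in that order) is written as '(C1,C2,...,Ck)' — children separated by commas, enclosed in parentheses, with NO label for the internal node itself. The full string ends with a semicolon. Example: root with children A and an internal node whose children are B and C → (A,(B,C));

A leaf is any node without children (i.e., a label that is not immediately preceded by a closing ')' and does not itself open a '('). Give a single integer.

Answer: 12

Derivation:
Newick: (X,((J,K,W,(P,L)),(T,R,Y,V),F,B));
Scan left-to-right; a leaf is any maximal label run not followed by '(':
  pos 1: leaf 'X' → count = 1
  pos 5: leaf 'J' → count = 2
  pos 7: leaf 'K' → count = 3
  pos 9: leaf 'W' → count = 4
  pos 12: leaf 'P' → count = 5
  pos 14: leaf 'L' → count = 6
  pos 19: leaf 'T' → count = 7
  pos 21: leaf 'R' → count = 8
  pos 23: leaf 'Y' → count = 9
  pos 25: leaf 'V' → count = 10
  pos 28: leaf 'F' → count = 11
  pos 30: leaf 'B' → count = 12
Total leaves: 12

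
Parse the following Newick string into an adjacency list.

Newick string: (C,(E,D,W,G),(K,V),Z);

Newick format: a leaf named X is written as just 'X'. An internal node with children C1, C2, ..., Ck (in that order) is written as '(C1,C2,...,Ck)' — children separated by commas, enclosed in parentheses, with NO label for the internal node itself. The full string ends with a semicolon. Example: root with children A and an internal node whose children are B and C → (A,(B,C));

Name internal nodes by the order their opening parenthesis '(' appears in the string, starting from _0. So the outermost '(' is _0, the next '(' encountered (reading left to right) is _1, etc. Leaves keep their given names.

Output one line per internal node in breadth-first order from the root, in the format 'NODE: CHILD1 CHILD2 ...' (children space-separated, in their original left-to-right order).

Input: (C,(E,D,W,G),(K,V),Z);
Scanning left-to-right, naming '(' by encounter order:
  pos 0: '(' -> open internal node _0 (depth 1)
  pos 3: '(' -> open internal node _1 (depth 2)
  pos 11: ')' -> close internal node _1 (now at depth 1)
  pos 13: '(' -> open internal node _2 (depth 2)
  pos 17: ')' -> close internal node _2 (now at depth 1)
  pos 20: ')' -> close internal node _0 (now at depth 0)
Total internal nodes: 3
BFS adjacency from root:
  _0: C _1 _2 Z
  _1: E D W G
  _2: K V

Answer: _0: C _1 _2 Z
_1: E D W G
_2: K V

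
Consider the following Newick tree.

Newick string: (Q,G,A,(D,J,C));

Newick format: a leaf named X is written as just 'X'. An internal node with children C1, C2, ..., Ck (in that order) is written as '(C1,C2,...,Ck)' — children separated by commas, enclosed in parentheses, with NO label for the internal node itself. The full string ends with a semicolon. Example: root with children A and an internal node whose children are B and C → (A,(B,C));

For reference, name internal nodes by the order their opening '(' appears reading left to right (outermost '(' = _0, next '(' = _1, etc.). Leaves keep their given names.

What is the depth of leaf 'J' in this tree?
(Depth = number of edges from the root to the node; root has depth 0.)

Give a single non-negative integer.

Answer: 2

Derivation:
Newick: (Q,G,A,(D,J,C));
Naming internals by '(' encounter order: outermost '(' = _0, next = _1, ...
Query node: J
Path from root: _0 -> _1 -> J
Depth of J: 2 (number of edges from root)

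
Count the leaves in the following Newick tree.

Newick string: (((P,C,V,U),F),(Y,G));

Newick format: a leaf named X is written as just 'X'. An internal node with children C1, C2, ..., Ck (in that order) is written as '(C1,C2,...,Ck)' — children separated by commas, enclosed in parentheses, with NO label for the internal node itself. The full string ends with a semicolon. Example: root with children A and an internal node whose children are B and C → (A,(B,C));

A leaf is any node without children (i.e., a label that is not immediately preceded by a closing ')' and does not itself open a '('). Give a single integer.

Newick: (((P,C,V,U),F),(Y,G));
Scan left-to-right; a leaf is any maximal label run not followed by '(':
  pos 3: leaf 'P' → count = 1
  pos 5: leaf 'C' → count = 2
  pos 7: leaf 'V' → count = 3
  pos 9: leaf 'U' → count = 4
  pos 12: leaf 'F' → count = 5
  pos 16: leaf 'Y' → count = 6
  pos 18: leaf 'G' → count = 7
Total leaves: 7

Answer: 7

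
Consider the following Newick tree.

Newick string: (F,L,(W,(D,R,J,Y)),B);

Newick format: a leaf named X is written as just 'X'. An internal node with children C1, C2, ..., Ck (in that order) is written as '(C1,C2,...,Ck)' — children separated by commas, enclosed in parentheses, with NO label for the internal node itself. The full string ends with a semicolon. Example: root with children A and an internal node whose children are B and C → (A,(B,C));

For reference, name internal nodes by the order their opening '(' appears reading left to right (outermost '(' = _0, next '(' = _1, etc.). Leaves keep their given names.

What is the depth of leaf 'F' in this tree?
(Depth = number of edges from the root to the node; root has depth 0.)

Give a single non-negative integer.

Answer: 1

Derivation:
Newick: (F,L,(W,(D,R,J,Y)),B);
Naming internals by '(' encounter order: outermost '(' = _0, next = _1, ...
Query node: F
Path from root: _0 -> F
Depth of F: 1 (number of edges from root)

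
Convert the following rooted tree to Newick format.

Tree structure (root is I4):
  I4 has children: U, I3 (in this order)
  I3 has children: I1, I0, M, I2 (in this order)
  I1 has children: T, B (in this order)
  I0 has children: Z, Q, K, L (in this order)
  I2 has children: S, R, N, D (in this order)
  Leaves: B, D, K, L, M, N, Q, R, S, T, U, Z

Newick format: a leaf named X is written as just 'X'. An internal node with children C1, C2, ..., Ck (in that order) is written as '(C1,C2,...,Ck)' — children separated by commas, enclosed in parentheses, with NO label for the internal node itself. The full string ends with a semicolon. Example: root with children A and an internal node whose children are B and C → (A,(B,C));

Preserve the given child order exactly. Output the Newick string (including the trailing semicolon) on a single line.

internal I4 with children ['U', 'I3']
  leaf 'U' → 'U'
  internal I3 with children ['I1', 'I0', 'M', 'I2']
    internal I1 with children ['T', 'B']
      leaf 'T' → 'T'
      leaf 'B' → 'B'
    → '(T,B)'
    internal I0 with children ['Z', 'Q', 'K', 'L']
      leaf 'Z' → 'Z'
      leaf 'Q' → 'Q'
      leaf 'K' → 'K'
      leaf 'L' → 'L'
    → '(Z,Q,K,L)'
    leaf 'M' → 'M'
    internal I2 with children ['S', 'R', 'N', 'D']
      leaf 'S' → 'S'
      leaf 'R' → 'R'
      leaf 'N' → 'N'
      leaf 'D' → 'D'
    → '(S,R,N,D)'
  → '((T,B),(Z,Q,K,L),M,(S,R,N,D))'
→ '(U,((T,B),(Z,Q,K,L),M,(S,R,N,D)))'
Final: (U,((T,B),(Z,Q,K,L),M,(S,R,N,D)));

Answer: (U,((T,B),(Z,Q,K,L),M,(S,R,N,D)));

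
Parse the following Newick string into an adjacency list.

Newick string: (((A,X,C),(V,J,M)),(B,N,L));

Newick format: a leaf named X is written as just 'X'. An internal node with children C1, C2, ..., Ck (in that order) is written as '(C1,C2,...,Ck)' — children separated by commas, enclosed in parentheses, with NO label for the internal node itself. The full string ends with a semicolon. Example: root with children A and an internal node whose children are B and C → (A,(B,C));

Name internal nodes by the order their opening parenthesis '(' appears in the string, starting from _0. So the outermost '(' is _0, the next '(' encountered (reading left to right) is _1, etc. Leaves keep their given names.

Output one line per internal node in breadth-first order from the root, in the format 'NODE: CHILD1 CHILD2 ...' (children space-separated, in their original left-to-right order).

Answer: _0: _1 _4
_1: _2 _3
_4: B N L
_2: A X C
_3: V J M

Derivation:
Input: (((A,X,C),(V,J,M)),(B,N,L));
Scanning left-to-right, naming '(' by encounter order:
  pos 0: '(' -> open internal node _0 (depth 1)
  pos 1: '(' -> open internal node _1 (depth 2)
  pos 2: '(' -> open internal node _2 (depth 3)
  pos 8: ')' -> close internal node _2 (now at depth 2)
  pos 10: '(' -> open internal node _3 (depth 3)
  pos 16: ')' -> close internal node _3 (now at depth 2)
  pos 17: ')' -> close internal node _1 (now at depth 1)
  pos 19: '(' -> open internal node _4 (depth 2)
  pos 25: ')' -> close internal node _4 (now at depth 1)
  pos 26: ')' -> close internal node _0 (now at depth 0)
Total internal nodes: 5
BFS adjacency from root:
  _0: _1 _4
  _1: _2 _3
  _4: B N L
  _2: A X C
  _3: V J M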